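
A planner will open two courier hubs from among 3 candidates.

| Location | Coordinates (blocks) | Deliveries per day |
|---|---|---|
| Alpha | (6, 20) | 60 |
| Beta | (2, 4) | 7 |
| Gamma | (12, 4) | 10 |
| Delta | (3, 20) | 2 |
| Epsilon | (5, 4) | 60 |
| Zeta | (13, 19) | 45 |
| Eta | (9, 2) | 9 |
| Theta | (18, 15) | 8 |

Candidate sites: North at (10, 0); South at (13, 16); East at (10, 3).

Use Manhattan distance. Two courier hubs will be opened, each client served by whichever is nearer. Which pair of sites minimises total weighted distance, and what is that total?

{South, East}, total 1342

Evaluate every pair (each demand assigned to the nearer of the two):
  {South, East}: total = 1342
  {North, South}: total = 1582
  {North, East}: total = 2794
Best pair: {South, East} with total 1342.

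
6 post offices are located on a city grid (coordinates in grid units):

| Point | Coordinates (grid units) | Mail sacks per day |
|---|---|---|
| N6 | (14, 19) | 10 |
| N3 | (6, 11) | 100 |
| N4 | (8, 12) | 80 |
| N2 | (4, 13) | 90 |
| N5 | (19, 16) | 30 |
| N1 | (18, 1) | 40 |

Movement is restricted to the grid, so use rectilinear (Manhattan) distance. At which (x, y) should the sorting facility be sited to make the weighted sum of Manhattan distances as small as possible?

Manhattan distance separates: Σwᵢ(|x−xᵢ|+|y−yᵢ|) = Σwᵢ|x−xᵢ| + Σwᵢ|y−yᵢ|, so x and y are optimised independently as 1-D weighted medians.
Total weight W = 350; half = 175.
x-coordinate, sorted with cumulative weight:
  x=4 (N2, w=90) cum 90
  x=6 (N3, w=100) cum 190  ← median
  x=8 (N4, w=80) cum 270
  x=14 (N6, w=10) cum 280
  x=18 (N1, w=40) cum 320
  x=19 (N5, w=30) cum 350
⇒ x* = 6
y-coordinate, sorted with cumulative weight:
  y=1 (N1, w=40) cum 40
  y=11 (N3, w=100) cum 140
  y=12 (N4, w=80) cum 220  ← median
  y=13 (N2, w=90) cum 310
  y=16 (N5, w=30) cum 340
  y=19 (N6, w=10) cum 350
⇒ y* = 12

(6, 12)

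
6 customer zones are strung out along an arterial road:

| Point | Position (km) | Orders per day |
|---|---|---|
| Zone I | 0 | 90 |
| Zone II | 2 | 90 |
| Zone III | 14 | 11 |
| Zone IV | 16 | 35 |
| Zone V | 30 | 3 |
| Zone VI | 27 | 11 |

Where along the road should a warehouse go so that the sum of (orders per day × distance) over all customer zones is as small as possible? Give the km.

For a sum of weighted absolute distances on a line, the optimum is the weighted median (not the mean). Total weight W = 240; half-weight = 120.
Sort by position and accumulate weight:
  km 0 (Zone I, w=90) → cum 90
  km 2 (Zone II, w=90) → cum 180  ≥ 120 → median here
  km 14 (Zone III, w=11) → cum 191
  km 16 (Zone IV, w=35) → cum 226
  km 27 (Zone VI, w=11) → cum 237
  km 30 (Zone V, w=3) → cum 240
Optimal location: km 2.

x = 2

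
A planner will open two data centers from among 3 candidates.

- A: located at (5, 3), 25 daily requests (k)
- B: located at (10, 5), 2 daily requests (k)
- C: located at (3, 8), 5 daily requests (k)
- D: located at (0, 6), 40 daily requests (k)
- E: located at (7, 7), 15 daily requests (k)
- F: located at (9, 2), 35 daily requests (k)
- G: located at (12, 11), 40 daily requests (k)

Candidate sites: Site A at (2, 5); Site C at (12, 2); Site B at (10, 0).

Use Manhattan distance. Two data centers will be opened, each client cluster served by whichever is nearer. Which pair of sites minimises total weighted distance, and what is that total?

{Site A, Site C}, total 845

Evaluate every pair (each demand assigned to the nearer of the two):
  {Site A, Site C}: total = 845
  {Site A, Site B}: total = 1005
  {Site C, Site B}: total = 1540
Best pair: {Site A, Site C} with total 845.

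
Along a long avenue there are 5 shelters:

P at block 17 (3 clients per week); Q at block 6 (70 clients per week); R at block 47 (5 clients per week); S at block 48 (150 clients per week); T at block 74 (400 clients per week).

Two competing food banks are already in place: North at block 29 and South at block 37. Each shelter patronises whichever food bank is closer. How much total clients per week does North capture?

73

The indifferent point is the midpoint (29+37)/2 = 33; shelters left of it (closer to North at 29) go to North, those right go to South.
  Q at 6 (w=70) → North
  P at 17 (w=3) → North
  R at 47 (w=5) → South
  S at 48 (w=150) → South
  T at 74 (w=400) → South
North captures 73; South captures 555.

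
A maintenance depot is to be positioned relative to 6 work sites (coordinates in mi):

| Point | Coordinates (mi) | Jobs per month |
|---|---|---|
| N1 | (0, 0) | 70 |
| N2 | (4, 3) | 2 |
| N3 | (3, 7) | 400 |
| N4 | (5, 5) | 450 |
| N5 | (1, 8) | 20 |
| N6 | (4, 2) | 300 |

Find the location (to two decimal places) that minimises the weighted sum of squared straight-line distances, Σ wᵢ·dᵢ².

(3.77, 4.68)

The minimiser of Σwᵢ‖p−pᵢ‖² is the weighted centroid p* = (Σwᵢpᵢ)/(Σwᵢ).
Σwᵢ = 1242.
Σwᵢxᵢ = 70·0 + 2·4 + 400·3 + 450·5 + 20·1 + 300·4 = 4678.
Σwᵢyᵢ = 70·0 + 2·3 + 400·7 + 450·5 + 20·8 + 300·2 = 5816.
x* = 4678/1242 = 3.77, y* = 5816/1242 = 4.68.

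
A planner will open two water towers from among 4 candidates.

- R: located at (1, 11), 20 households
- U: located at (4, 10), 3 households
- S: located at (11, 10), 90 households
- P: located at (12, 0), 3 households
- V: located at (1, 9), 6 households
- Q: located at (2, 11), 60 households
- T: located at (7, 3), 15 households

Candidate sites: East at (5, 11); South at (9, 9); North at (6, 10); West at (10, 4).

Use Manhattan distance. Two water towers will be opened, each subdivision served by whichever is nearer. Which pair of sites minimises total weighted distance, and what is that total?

Evaluate every pair (each demand assigned to the nearer of the two):
  {East, South}: total = 728
  {South, North}: total = 888
  {East, North}: total = 920
  {North, West}: total = 990
  {East, West}: total = 1010
  {South, West}: total = 1154
Best pair: {East, South} with total 728.

{East, South}, total 728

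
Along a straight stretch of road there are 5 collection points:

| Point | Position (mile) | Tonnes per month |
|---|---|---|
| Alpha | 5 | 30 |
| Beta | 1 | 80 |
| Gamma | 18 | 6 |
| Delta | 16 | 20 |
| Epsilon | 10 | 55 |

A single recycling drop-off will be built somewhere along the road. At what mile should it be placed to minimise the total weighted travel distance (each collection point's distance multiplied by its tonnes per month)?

x = 5

For a sum of weighted absolute distances on a line, the optimum is the weighted median (not the mean). Total weight W = 191; half-weight = 95.5.
Sort by position and accumulate weight:
  mile 1 (Beta, w=80) → cum 80
  mile 5 (Alpha, w=30) → cum 110  ≥ 95.5 → median here
  mile 10 (Epsilon, w=55) → cum 165
  mile 16 (Delta, w=20) → cum 185
  mile 18 (Gamma, w=6) → cum 191
Optimal location: mile 5.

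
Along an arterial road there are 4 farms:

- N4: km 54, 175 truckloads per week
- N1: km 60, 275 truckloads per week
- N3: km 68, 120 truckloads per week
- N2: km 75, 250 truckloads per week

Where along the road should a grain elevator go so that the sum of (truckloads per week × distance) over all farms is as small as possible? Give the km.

For a sum of weighted absolute distances on a line, the optimum is the weighted median (not the mean). Total weight W = 820; half-weight = 410.
Sort by position and accumulate weight:
  km 54 (N4, w=175) → cum 175
  km 60 (N1, w=275) → cum 450  ≥ 410 → median here
  km 68 (N3, w=120) → cum 570
  km 75 (N2, w=250) → cum 820
Optimal location: km 60.

x = 60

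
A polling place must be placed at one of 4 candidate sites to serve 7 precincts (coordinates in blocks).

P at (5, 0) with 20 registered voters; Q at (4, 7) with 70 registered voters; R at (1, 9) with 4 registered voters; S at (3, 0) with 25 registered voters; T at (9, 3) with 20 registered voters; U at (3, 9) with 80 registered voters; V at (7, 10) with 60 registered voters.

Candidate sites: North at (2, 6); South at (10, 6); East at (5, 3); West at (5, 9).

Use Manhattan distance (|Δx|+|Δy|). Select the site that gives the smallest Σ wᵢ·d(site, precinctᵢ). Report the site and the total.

West, total 1221 blocks

Total weighted distance at each candidate:
  North (2, 6): total = 1641
  South (10, 6): total = 2383
  East (5, 3): total = 1835
  West (5, 9): total = 1221
Minimum is at West with total 1221 blocks.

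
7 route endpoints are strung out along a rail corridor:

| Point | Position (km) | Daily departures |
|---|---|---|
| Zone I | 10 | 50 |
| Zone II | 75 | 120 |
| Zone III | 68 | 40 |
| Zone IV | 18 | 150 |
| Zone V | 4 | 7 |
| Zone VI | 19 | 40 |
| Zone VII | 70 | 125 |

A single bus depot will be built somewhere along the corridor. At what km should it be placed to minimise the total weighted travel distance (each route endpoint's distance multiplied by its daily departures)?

x = 68

For a sum of weighted absolute distances on a line, the optimum is the weighted median (not the mean). Total weight W = 532; half-weight = 266.
Sort by position and accumulate weight:
  km 4 (Zone V, w=7) → cum 7
  km 10 (Zone I, w=50) → cum 57
  km 18 (Zone IV, w=150) → cum 207
  km 19 (Zone VI, w=40) → cum 247
  km 68 (Zone III, w=40) → cum 287  ≥ 266 → median here
  km 70 (Zone VII, w=125) → cum 412
  km 75 (Zone II, w=120) → cum 532
Optimal location: km 68.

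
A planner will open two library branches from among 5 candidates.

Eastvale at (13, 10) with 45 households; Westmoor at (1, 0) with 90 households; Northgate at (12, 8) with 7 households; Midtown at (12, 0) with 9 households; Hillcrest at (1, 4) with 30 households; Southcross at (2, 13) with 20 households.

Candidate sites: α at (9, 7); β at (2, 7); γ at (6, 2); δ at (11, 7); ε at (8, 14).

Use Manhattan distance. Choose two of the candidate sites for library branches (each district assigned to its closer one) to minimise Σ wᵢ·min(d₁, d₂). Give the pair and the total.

Evaluate every pair (each demand assigned to the nearer of the two):
  {β, δ}: total = 1271
  {α, β}: total = 1393
  {γ, δ}: total = 1451
  {α, γ}: total = 1515
  {γ, ε}: total = 1527
  {β, ε}: total = 1588
  {β, γ}: total = 1649
  {α, δ}: total = 2251
  {α, ε}: total = 2253
  {δ, ε}: total = 2371
Best pair: {β, δ} with total 1271.

{β, δ}, total 1271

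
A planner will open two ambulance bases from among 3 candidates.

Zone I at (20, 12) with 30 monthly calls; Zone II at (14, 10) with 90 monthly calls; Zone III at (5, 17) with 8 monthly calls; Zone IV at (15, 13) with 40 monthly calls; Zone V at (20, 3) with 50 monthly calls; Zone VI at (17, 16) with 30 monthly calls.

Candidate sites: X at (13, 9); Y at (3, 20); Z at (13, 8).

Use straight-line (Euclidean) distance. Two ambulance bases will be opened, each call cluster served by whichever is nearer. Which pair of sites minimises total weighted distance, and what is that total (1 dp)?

{X, Y}, total 1266.3

Evaluate every pair (each demand assigned to the nearer of the two):
  {X, Y}: total = 1266.3
  {X, Z}: total = 1297.1
  {Y, Z}: total = 1385.8
Best pair: {X, Y} with total 1266.3.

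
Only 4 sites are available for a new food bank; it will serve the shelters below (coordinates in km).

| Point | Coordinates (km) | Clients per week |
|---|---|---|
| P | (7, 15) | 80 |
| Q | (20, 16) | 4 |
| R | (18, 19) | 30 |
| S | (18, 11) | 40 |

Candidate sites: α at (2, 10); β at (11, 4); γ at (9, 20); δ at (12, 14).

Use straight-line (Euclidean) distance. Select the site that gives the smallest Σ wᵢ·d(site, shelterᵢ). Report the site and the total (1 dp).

δ, total 943.5 km

Total weighted distance at each candidate:
  α (2, 10): total = 1833.6
  β (11, 4): total = 1888.9
  γ (9, 20): total = 1258.4
  δ (12, 14): total = 943.5
Minimum is at δ with total 943.5 km.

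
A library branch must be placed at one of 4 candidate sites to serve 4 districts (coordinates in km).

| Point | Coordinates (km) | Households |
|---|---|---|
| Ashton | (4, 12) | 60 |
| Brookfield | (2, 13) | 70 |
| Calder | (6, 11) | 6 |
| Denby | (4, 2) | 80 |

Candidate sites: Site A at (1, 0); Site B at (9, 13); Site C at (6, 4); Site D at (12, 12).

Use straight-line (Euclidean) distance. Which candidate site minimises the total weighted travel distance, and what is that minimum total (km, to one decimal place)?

Total weighted distance at each candidate:
  Site A (1, 0): total = 2015.8
  Site B (9, 13): total = 1784.2
  Site C (6, 4): total = 1452.5
  Site D (12, 12): total = 2244.5
Minimum is at Site C with total 1452.5 km.

Site C, total 1452.5 km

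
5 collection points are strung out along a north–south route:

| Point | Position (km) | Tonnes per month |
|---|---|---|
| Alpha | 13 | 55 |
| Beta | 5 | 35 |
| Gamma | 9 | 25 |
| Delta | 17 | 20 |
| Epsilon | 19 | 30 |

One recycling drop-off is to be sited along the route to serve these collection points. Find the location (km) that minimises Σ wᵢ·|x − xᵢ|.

x = 13

For a sum of weighted absolute distances on a line, the optimum is the weighted median (not the mean). Total weight W = 165; half-weight = 82.5.
Sort by position and accumulate weight:
  km 5 (Beta, w=35) → cum 35
  km 9 (Gamma, w=25) → cum 60
  km 13 (Alpha, w=55) → cum 115  ≥ 82.5 → median here
  km 17 (Delta, w=20) → cum 135
  km 19 (Epsilon, w=30) → cum 165
Optimal location: km 13.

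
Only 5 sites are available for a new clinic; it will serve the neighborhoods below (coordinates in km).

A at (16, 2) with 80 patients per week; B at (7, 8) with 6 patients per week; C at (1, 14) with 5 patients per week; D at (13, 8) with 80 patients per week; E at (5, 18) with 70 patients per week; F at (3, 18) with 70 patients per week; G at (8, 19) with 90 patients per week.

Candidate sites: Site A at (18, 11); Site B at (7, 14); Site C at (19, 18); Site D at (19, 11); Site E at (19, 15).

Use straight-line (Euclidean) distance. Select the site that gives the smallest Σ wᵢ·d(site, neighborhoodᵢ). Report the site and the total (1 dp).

Site B, total 3112.8 km

Total weighted distance at each candidate:
  Site A (18, 11): total = 4703.6
  Site B (7, 14): total = 3112.8
  Site C (19, 18): total = 5515.3
  Site D (19, 11): total = 5003.4
  Site E (19, 15): total = 5173.6
Minimum is at Site B with total 3112.8 km.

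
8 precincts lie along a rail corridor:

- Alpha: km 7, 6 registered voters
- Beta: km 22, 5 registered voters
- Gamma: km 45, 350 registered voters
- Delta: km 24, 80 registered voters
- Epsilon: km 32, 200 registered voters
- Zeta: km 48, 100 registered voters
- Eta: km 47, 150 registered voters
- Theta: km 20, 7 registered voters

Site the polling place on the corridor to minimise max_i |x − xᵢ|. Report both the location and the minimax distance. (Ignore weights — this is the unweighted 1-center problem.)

The 1-center on a line is the midpoint of the two extreme points: leftmost at 7, rightmost at 48.
Optimal location = (7 + 48)/2 = 27.5; maximum distance = (48 − 7)/2 = 20.5.

location 27.5, max distance 20.5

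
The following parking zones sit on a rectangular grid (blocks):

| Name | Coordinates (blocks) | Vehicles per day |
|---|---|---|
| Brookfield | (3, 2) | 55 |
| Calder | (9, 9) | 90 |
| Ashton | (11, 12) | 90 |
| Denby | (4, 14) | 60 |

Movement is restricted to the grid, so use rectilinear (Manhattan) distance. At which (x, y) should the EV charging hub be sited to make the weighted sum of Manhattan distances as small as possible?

(9, 12)

Manhattan distance separates: Σwᵢ(|x−xᵢ|+|y−yᵢ|) = Σwᵢ|x−xᵢ| + Σwᵢ|y−yᵢ|, so x and y are optimised independently as 1-D weighted medians.
Total weight W = 295; half = 147.5.
x-coordinate, sorted with cumulative weight:
  x=3 (Brookfield, w=55) cum 55
  x=4 (Denby, w=60) cum 115
  x=9 (Calder, w=90) cum 205  ← median
  x=11 (Ashton, w=90) cum 295
⇒ x* = 9
y-coordinate, sorted with cumulative weight:
  y=2 (Brookfield, w=55) cum 55
  y=9 (Calder, w=90) cum 145
  y=12 (Ashton, w=90) cum 235  ← median
  y=14 (Denby, w=60) cum 295
⇒ y* = 12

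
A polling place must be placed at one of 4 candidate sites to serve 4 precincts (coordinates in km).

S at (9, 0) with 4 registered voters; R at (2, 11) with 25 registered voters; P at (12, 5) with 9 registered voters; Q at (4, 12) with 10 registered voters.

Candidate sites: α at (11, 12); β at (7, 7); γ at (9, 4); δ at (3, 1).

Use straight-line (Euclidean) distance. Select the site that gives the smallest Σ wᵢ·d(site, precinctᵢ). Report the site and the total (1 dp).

β, total 296.0 km

Total weighted distance at each candidate:
  α (11, 12): total = 408.7
  β (7, 7): total = 296.0
  γ (9, 4): total = 386.3
  δ (3, 1): total = 474.7
Minimum is at β with total 296.0 km.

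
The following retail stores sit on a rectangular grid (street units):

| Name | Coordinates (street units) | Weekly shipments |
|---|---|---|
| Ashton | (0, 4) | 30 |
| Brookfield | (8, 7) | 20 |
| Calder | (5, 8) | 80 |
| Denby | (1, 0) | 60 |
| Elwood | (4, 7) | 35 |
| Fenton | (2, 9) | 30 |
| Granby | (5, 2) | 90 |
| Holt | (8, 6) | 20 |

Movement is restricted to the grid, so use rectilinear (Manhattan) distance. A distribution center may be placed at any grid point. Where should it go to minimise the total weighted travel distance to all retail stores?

(5, 6)

Manhattan distance separates: Σwᵢ(|x−xᵢ|+|y−yᵢ|) = Σwᵢ|x−xᵢ| + Σwᵢ|y−yᵢ|, so x and y are optimised independently as 1-D weighted medians.
Total weight W = 365; half = 182.5.
x-coordinate, sorted with cumulative weight:
  x=0 (Ashton, w=30) cum 30
  x=1 (Denby, w=60) cum 90
  x=2 (Fenton, w=30) cum 120
  x=4 (Elwood, w=35) cum 155
  x=5 (Calder, w=80) cum 235  ← median
  x=5 (Granby, w=90) cum 325
  x=8 (Brookfield, w=20) cum 345
  x=8 (Holt, w=20) cum 365
⇒ x* = 5
y-coordinate, sorted with cumulative weight:
  y=0 (Denby, w=60) cum 60
  y=2 (Granby, w=90) cum 150
  y=4 (Ashton, w=30) cum 180
  y=6 (Holt, w=20) cum 200  ← median
  y=7 (Brookfield, w=20) cum 220
  y=7 (Elwood, w=35) cum 255
  y=8 (Calder, w=80) cum 335
  y=9 (Fenton, w=30) cum 365
⇒ y* = 6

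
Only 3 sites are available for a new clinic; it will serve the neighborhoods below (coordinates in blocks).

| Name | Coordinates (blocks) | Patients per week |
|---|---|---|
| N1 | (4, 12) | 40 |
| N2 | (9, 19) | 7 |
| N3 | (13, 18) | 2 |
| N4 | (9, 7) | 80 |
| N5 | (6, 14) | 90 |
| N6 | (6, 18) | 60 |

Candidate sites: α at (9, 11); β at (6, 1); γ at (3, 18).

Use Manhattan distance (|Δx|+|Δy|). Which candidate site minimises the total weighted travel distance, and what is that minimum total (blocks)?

Total weighted distance at each candidate:
  α (9, 11): total = 1778
  β (6, 1): total = 3625
  γ (3, 18): total = 2519
Minimum is at α with total 1778 blocks.

α, total 1778 blocks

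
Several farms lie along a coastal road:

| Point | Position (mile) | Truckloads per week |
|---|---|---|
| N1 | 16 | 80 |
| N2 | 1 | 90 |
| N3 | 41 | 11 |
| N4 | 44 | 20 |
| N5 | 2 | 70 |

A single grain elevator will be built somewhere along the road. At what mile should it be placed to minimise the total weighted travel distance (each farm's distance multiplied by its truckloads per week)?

x = 2

For a sum of weighted absolute distances on a line, the optimum is the weighted median (not the mean). Total weight W = 271; half-weight = 135.5.
Sort by position and accumulate weight:
  mile 1 (N2, w=90) → cum 90
  mile 2 (N5, w=70) → cum 160  ≥ 135.5 → median here
  mile 16 (N1, w=80) → cum 240
  mile 41 (N3, w=11) → cum 251
  mile 44 (N4, w=20) → cum 271
Optimal location: mile 2.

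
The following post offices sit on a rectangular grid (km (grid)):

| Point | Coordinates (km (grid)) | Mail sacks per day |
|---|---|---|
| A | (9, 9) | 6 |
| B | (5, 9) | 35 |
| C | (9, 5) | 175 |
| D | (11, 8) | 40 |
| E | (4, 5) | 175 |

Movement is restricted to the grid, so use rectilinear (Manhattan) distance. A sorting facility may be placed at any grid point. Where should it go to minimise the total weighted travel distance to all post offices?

Manhattan distance separates: Σwᵢ(|x−xᵢ|+|y−yᵢ|) = Σwᵢ|x−xᵢ| + Σwᵢ|y−yᵢ|, so x and y are optimised independently as 1-D weighted medians.
Total weight W = 431; half = 215.5.
x-coordinate, sorted with cumulative weight:
  x=4 (E, w=175) cum 175
  x=5 (B, w=35) cum 210
  x=9 (A, w=6) cum 216  ← median
  x=9 (C, w=175) cum 391
  x=11 (D, w=40) cum 431
⇒ x* = 9
y-coordinate, sorted with cumulative weight:
  y=5 (C, w=175) cum 175
  y=5 (E, w=175) cum 350  ← median
  y=8 (D, w=40) cum 390
  y=9 (A, w=6) cum 396
  y=9 (B, w=35) cum 431
⇒ y* = 5

(9, 5)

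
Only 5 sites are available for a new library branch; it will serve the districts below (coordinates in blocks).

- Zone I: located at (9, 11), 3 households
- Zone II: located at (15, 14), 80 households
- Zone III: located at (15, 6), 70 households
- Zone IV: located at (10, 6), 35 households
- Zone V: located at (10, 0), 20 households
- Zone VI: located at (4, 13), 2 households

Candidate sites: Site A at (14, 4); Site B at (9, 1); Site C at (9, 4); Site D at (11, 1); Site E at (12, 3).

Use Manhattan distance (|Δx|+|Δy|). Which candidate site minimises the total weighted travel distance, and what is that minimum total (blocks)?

Site A, total 1534 blocks

Total weighted distance at each candidate:
  Site A (14, 4): total = 1534
  Site B (9, 1): total = 2604
  Site C (9, 4): total = 2094
  Site D (11, 1): total = 2314
  Site E (12, 3): total = 1884
Minimum is at Site A with total 1534 blocks.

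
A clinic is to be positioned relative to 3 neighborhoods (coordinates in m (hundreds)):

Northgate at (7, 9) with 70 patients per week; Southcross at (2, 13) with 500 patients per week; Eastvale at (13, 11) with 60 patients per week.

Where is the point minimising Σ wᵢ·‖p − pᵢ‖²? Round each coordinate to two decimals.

(3.60, 12.37)

The minimiser of Σwᵢ‖p−pᵢ‖² is the weighted centroid p* = (Σwᵢpᵢ)/(Σwᵢ).
Σwᵢ = 630.
Σwᵢxᵢ = 70·7 + 500·2 + 60·13 = 2270.
Σwᵢyᵢ = 70·9 + 500·13 + 60·11 = 7790.
x* = 2270/630 = 3.60, y* = 7790/630 = 12.37.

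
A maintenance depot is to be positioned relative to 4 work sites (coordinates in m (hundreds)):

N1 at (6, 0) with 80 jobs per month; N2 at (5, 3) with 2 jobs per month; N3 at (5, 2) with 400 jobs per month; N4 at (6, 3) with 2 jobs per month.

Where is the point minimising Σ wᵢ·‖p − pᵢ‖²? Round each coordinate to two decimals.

(5.17, 1.68)

The minimiser of Σwᵢ‖p−pᵢ‖² is the weighted centroid p* = (Σwᵢpᵢ)/(Σwᵢ).
Σwᵢ = 484.
Σwᵢxᵢ = 80·6 + 2·5 + 400·5 + 2·6 = 2502.
Σwᵢyᵢ = 80·0 + 2·3 + 400·2 + 2·3 = 812.
x* = 2502/484 = 5.17, y* = 812/484 = 1.68.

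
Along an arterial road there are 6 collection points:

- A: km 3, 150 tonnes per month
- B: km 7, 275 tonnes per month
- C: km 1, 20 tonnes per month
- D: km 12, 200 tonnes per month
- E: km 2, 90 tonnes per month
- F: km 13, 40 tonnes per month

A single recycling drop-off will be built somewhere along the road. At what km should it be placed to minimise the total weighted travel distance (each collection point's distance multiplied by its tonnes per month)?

x = 7

For a sum of weighted absolute distances on a line, the optimum is the weighted median (not the mean). Total weight W = 775; half-weight = 387.5.
Sort by position and accumulate weight:
  km 1 (C, w=20) → cum 20
  km 2 (E, w=90) → cum 110
  km 3 (A, w=150) → cum 260
  km 7 (B, w=275) → cum 535  ≥ 387.5 → median here
  km 12 (D, w=200) → cum 735
  km 13 (F, w=40) → cum 775
Optimal location: km 7.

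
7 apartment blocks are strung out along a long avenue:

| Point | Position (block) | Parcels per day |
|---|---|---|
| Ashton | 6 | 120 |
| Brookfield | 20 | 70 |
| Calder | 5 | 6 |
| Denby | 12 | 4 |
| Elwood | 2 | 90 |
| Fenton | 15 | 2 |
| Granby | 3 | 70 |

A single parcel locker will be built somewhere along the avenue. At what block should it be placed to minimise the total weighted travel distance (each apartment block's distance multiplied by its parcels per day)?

For a sum of weighted absolute distances on a line, the optimum is the weighted median (not the mean). Total weight W = 362; half-weight = 181.
Sort by position and accumulate weight:
  block 2 (Elwood, w=90) → cum 90
  block 3 (Granby, w=70) → cum 160
  block 5 (Calder, w=6) → cum 166
  block 6 (Ashton, w=120) → cum 286  ≥ 181 → median here
  block 12 (Denby, w=4) → cum 290
  block 15 (Fenton, w=2) → cum 292
  block 20 (Brookfield, w=70) → cum 362
Optimal location: block 6.

x = 6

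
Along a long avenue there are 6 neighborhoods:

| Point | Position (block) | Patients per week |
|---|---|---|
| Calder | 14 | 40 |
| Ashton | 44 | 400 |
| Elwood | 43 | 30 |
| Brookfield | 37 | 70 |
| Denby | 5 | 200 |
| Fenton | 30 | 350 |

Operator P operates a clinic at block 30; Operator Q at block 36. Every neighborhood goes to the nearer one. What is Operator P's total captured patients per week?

The indifferent point is the midpoint (30+36)/2 = 33; neighborhoods left of it (closer to Operator P at 30) go to Operator P, those right go to Operator Q.
  Denby at 5 (w=200) → Operator P
  Calder at 14 (w=40) → Operator P
  Fenton at 30 (w=350) → Operator P
  Brookfield at 37 (w=70) → Operator Q
  Elwood at 43 (w=30) → Operator Q
  Ashton at 44 (w=400) → Operator Q
Operator P captures 590; Operator Q captures 500.

590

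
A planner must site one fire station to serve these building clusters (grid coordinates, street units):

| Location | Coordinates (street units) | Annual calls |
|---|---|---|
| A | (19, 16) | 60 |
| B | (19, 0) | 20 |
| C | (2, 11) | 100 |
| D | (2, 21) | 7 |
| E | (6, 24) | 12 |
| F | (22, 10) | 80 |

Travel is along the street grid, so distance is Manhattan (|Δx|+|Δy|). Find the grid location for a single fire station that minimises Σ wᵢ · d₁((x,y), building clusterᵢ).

(19, 11)

Manhattan distance separates: Σwᵢ(|x−xᵢ|+|y−yᵢ|) = Σwᵢ|x−xᵢ| + Σwᵢ|y−yᵢ|, so x and y are optimised independently as 1-D weighted medians.
Total weight W = 279; half = 139.5.
x-coordinate, sorted with cumulative weight:
  x=2 (C, w=100) cum 100
  x=2 (D, w=7) cum 107
  x=6 (E, w=12) cum 119
  x=19 (A, w=60) cum 179  ← median
  x=19 (B, w=20) cum 199
  x=22 (F, w=80) cum 279
⇒ x* = 19
y-coordinate, sorted with cumulative weight:
  y=0 (B, w=20) cum 20
  y=10 (F, w=80) cum 100
  y=11 (C, w=100) cum 200  ← median
  y=16 (A, w=60) cum 260
  y=21 (D, w=7) cum 267
  y=24 (E, w=12) cum 279
⇒ y* = 11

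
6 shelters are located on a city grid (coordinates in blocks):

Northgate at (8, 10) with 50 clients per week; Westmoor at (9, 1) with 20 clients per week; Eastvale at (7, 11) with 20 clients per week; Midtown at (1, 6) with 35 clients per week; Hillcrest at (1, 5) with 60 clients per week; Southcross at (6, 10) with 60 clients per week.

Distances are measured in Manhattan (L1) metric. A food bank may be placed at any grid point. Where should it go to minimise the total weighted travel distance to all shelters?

Manhattan distance separates: Σwᵢ(|x−xᵢ|+|y−yᵢ|) = Σwᵢ|x−xᵢ| + Σwᵢ|y−yᵢ|, so x and y are optimised independently as 1-D weighted medians.
Total weight W = 245; half = 122.5.
x-coordinate, sorted with cumulative weight:
  x=1 (Midtown, w=35) cum 35
  x=1 (Hillcrest, w=60) cum 95
  x=6 (Southcross, w=60) cum 155  ← median
  x=7 (Eastvale, w=20) cum 175
  x=8 (Northgate, w=50) cum 225
  x=9 (Westmoor, w=20) cum 245
⇒ x* = 6
y-coordinate, sorted with cumulative weight:
  y=1 (Westmoor, w=20) cum 20
  y=5 (Hillcrest, w=60) cum 80
  y=6 (Midtown, w=35) cum 115
  y=10 (Northgate, w=50) cum 165  ← median
  y=10 (Southcross, w=60) cum 225
  y=11 (Eastvale, w=20) cum 245
⇒ y* = 10

(6, 10)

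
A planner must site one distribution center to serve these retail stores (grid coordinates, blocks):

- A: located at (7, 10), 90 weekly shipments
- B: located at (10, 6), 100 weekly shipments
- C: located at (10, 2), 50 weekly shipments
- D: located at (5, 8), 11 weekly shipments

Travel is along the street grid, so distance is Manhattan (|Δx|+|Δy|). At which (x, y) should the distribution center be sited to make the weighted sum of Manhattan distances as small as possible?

(10, 6)

Manhattan distance separates: Σwᵢ(|x−xᵢ|+|y−yᵢ|) = Σwᵢ|x−xᵢ| + Σwᵢ|y−yᵢ|, so x and y are optimised independently as 1-D weighted medians.
Total weight W = 251; half = 125.5.
x-coordinate, sorted with cumulative weight:
  x=5 (D, w=11) cum 11
  x=7 (A, w=90) cum 101
  x=10 (B, w=100) cum 201  ← median
  x=10 (C, w=50) cum 251
⇒ x* = 10
y-coordinate, sorted with cumulative weight:
  y=2 (C, w=50) cum 50
  y=6 (B, w=100) cum 150  ← median
  y=8 (D, w=11) cum 161
  y=10 (A, w=90) cum 251
⇒ y* = 6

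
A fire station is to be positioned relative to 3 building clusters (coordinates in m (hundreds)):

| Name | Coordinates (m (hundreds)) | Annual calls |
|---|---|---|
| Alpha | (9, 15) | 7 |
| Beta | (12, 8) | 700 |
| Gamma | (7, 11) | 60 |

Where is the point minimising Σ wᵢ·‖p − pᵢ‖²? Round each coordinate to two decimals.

The minimiser of Σwᵢ‖p−pᵢ‖² is the weighted centroid p* = (Σwᵢpᵢ)/(Σwᵢ).
Σwᵢ = 767.
Σwᵢxᵢ = 7·9 + 700·12 + 60·7 = 8883.
Σwᵢyᵢ = 7·15 + 700·8 + 60·11 = 6365.
x* = 8883/767 = 11.58, y* = 6365/767 = 8.30.

(11.58, 8.30)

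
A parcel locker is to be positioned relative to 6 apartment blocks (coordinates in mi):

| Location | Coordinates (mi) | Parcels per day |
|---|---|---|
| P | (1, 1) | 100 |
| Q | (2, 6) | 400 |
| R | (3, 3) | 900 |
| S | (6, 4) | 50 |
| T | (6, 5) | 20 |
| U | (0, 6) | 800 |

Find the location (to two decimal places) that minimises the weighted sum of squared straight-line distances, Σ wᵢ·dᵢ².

(1.77, 4.54)

The minimiser of Σwᵢ‖p−pᵢ‖² is the weighted centroid p* = (Σwᵢpᵢ)/(Σwᵢ).
Σwᵢ = 2270.
Σwᵢxᵢ = 100·1 + 400·2 + 900·3 + 50·6 + 20·6 + 800·0 = 4020.
Σwᵢyᵢ = 100·1 + 400·6 + 900·3 + 50·4 + 20·5 + 800·6 = 10300.
x* = 4020/2270 = 1.77, y* = 10300/2270 = 4.54.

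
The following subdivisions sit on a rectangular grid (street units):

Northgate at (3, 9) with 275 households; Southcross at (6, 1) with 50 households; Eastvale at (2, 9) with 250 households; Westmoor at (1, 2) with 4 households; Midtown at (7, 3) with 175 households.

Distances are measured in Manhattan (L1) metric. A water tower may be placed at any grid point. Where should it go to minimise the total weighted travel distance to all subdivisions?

(3, 9)

Manhattan distance separates: Σwᵢ(|x−xᵢ|+|y−yᵢ|) = Σwᵢ|x−xᵢ| + Σwᵢ|y−yᵢ|, so x and y are optimised independently as 1-D weighted medians.
Total weight W = 754; half = 377.
x-coordinate, sorted with cumulative weight:
  x=1 (Westmoor, w=4) cum 4
  x=2 (Eastvale, w=250) cum 254
  x=3 (Northgate, w=275) cum 529  ← median
  x=6 (Southcross, w=50) cum 579
  x=7 (Midtown, w=175) cum 754
⇒ x* = 3
y-coordinate, sorted with cumulative weight:
  y=1 (Southcross, w=50) cum 50
  y=2 (Westmoor, w=4) cum 54
  y=3 (Midtown, w=175) cum 229
  y=9 (Northgate, w=275) cum 504  ← median
  y=9 (Eastvale, w=250) cum 754
⇒ y* = 9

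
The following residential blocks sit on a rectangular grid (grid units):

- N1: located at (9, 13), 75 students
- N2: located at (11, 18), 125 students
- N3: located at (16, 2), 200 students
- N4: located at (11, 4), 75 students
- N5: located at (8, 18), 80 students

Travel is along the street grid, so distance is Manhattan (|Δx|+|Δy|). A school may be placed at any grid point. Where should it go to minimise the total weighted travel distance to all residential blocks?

Manhattan distance separates: Σwᵢ(|x−xᵢ|+|y−yᵢ|) = Σwᵢ|x−xᵢ| + Σwᵢ|y−yᵢ|, so x and y are optimised independently as 1-D weighted medians.
Total weight W = 555; half = 277.5.
x-coordinate, sorted with cumulative weight:
  x=8 (N5, w=80) cum 80
  x=9 (N1, w=75) cum 155
  x=11 (N2, w=125) cum 280  ← median
  x=11 (N4, w=75) cum 355
  x=16 (N3, w=200) cum 555
⇒ x* = 11
y-coordinate, sorted with cumulative weight:
  y=2 (N3, w=200) cum 200
  y=4 (N4, w=75) cum 275
  y=13 (N1, w=75) cum 350  ← median
  y=18 (N2, w=125) cum 475
  y=18 (N5, w=80) cum 555
⇒ y* = 13

(11, 13)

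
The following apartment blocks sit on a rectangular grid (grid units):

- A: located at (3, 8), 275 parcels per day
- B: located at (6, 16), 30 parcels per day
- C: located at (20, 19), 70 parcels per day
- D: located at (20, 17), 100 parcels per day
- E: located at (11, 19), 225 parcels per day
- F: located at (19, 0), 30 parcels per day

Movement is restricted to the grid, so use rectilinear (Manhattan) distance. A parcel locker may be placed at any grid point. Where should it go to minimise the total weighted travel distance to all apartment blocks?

(11, 17)

Manhattan distance separates: Σwᵢ(|x−xᵢ|+|y−yᵢ|) = Σwᵢ|x−xᵢ| + Σwᵢ|y−yᵢ|, so x and y are optimised independently as 1-D weighted medians.
Total weight W = 730; half = 365.
x-coordinate, sorted with cumulative weight:
  x=3 (A, w=275) cum 275
  x=6 (B, w=30) cum 305
  x=11 (E, w=225) cum 530  ← median
  x=19 (F, w=30) cum 560
  x=20 (C, w=70) cum 630
  x=20 (D, w=100) cum 730
⇒ x* = 11
y-coordinate, sorted with cumulative weight:
  y=0 (F, w=30) cum 30
  y=8 (A, w=275) cum 305
  y=16 (B, w=30) cum 335
  y=17 (D, w=100) cum 435  ← median
  y=19 (C, w=70) cum 505
  y=19 (E, w=225) cum 730
⇒ y* = 17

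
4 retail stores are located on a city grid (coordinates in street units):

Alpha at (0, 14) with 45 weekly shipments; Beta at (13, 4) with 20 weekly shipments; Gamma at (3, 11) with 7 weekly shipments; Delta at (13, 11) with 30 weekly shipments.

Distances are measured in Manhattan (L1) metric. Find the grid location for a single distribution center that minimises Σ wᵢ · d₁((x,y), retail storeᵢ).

(3, 11)

Manhattan distance separates: Σwᵢ(|x−xᵢ|+|y−yᵢ|) = Σwᵢ|x−xᵢ| + Σwᵢ|y−yᵢ|, so x and y are optimised independently as 1-D weighted medians.
Total weight W = 102; half = 51.
x-coordinate, sorted with cumulative weight:
  x=0 (Alpha, w=45) cum 45
  x=3 (Gamma, w=7) cum 52  ← median
  x=13 (Beta, w=20) cum 72
  x=13 (Delta, w=30) cum 102
⇒ x* = 3
y-coordinate, sorted with cumulative weight:
  y=4 (Beta, w=20) cum 20
  y=11 (Gamma, w=7) cum 27
  y=11 (Delta, w=30) cum 57  ← median
  y=14 (Alpha, w=45) cum 102
⇒ y* = 11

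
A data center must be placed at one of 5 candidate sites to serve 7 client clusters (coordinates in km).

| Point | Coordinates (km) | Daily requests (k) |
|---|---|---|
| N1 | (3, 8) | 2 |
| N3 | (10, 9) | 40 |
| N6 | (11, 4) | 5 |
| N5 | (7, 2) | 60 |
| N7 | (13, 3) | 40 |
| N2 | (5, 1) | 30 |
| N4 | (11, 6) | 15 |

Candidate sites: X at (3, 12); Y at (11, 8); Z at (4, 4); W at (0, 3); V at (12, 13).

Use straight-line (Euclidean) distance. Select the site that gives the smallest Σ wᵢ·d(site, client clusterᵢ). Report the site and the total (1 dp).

Y, total 1047.2 km

Total weighted distance at each candidate:
  X (3, 12): total = 2039.0
  Y (11, 8): total = 1047.2
  Z (4, 4): total = 1138.3
  W (0, 3): total = 1810.2
  V (12, 13): total = 1894.6
Minimum is at Y with total 1047.2 km.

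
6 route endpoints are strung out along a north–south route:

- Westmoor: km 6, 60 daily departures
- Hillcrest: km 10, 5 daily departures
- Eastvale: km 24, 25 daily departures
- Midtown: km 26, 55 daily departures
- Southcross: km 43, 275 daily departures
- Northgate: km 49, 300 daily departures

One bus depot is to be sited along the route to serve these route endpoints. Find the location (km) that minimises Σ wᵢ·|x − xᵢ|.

x = 43

For a sum of weighted absolute distances on a line, the optimum is the weighted median (not the mean). Total weight W = 720; half-weight = 360.
Sort by position and accumulate weight:
  km 6 (Westmoor, w=60) → cum 60
  km 10 (Hillcrest, w=5) → cum 65
  km 24 (Eastvale, w=25) → cum 90
  km 26 (Midtown, w=55) → cum 145
  km 43 (Southcross, w=275) → cum 420  ≥ 360 → median here
  km 49 (Northgate, w=300) → cum 720
Optimal location: km 43.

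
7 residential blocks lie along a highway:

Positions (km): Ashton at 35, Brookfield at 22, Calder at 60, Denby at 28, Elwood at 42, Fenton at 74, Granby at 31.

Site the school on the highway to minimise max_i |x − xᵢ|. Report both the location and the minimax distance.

The 1-center on a line is the midpoint of the two extreme points: leftmost at 22, rightmost at 74.
Optimal location = (22 + 74)/2 = 48; maximum distance = (74 − 22)/2 = 26.

location 48, max distance 26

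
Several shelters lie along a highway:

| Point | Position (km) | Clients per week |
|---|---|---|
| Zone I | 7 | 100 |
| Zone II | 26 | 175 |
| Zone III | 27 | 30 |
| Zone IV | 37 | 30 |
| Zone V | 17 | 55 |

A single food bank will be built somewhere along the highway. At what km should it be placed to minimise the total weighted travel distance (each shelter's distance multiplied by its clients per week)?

x = 26

For a sum of weighted absolute distances on a line, the optimum is the weighted median (not the mean). Total weight W = 390; half-weight = 195.
Sort by position and accumulate weight:
  km 7 (Zone I, w=100) → cum 100
  km 17 (Zone V, w=55) → cum 155
  km 26 (Zone II, w=175) → cum 330  ≥ 195 → median here
  km 27 (Zone III, w=30) → cum 360
  km 37 (Zone IV, w=30) → cum 390
Optimal location: km 26.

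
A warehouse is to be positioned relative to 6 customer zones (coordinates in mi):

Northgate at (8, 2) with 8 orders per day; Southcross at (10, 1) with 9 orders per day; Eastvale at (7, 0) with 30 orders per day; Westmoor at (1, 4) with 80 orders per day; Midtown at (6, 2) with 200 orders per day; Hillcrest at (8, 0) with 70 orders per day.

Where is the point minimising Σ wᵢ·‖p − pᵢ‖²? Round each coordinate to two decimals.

The minimiser of Σwᵢ‖p−pᵢ‖² is the weighted centroid p* = (Σwᵢpᵢ)/(Σwᵢ).
Σwᵢ = 397.
Σwᵢxᵢ = 8·8 + 9·10 + 30·7 + 80·1 + 200·6 + 70·8 = 2204.
Σwᵢyᵢ = 8·2 + 9·1 + 30·0 + 80·4 + 200·2 + 70·0 = 745.
x* = 2204/397 = 5.55, y* = 745/397 = 1.88.

(5.55, 1.88)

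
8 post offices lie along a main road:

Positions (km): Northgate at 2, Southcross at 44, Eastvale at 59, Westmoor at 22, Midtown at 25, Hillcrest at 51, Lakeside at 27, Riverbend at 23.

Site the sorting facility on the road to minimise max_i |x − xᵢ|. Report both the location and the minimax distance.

location 30.5, max distance 28.5

The 1-center on a line is the midpoint of the two extreme points: leftmost at 2, rightmost at 59.
Optimal location = (2 + 59)/2 = 30.5; maximum distance = (59 − 2)/2 = 28.5.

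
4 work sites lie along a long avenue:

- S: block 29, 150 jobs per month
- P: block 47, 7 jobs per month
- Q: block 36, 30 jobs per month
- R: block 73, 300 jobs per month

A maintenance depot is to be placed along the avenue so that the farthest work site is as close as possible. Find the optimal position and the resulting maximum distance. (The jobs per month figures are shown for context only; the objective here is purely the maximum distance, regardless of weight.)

The 1-center on a line is the midpoint of the two extreme points: leftmost at 29, rightmost at 73.
Optimal location = (29 + 73)/2 = 51; maximum distance = (73 − 29)/2 = 22.

location 51, max distance 22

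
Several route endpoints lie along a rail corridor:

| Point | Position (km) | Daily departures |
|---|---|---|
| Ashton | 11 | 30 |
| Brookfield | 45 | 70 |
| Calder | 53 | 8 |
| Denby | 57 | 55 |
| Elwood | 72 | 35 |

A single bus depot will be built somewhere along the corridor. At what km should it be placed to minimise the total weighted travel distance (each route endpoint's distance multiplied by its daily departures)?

x = 45

For a sum of weighted absolute distances on a line, the optimum is the weighted median (not the mean). Total weight W = 198; half-weight = 99.
Sort by position and accumulate weight:
  km 11 (Ashton, w=30) → cum 30
  km 45 (Brookfield, w=70) → cum 100  ≥ 99 → median here
  km 53 (Calder, w=8) → cum 108
  km 57 (Denby, w=55) → cum 163
  km 72 (Elwood, w=35) → cum 198
Optimal location: km 45.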